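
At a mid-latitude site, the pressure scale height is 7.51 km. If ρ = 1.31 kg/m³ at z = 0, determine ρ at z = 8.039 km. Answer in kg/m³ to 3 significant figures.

In an isothermal atmosphere, density decays like pressure: ρ = ρ₀ exp(−z/H).
z/H = 8039.0/7510.0 = 1.0704; exp(−1.0704) = 0.34287.
ρ = 1.31 × 0.34287 = 0.44916 kg/m³.

ρ ≈ 0.449 kg/m³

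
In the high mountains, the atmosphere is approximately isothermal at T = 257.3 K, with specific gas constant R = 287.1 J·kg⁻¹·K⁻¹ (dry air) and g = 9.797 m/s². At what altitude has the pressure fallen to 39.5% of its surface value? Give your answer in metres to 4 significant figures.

Scale height: H = RT/g = 287.1 × 257.3 / 9.797 = 7540.1 m.
Set P/P₀ = exp(−z/H) = 0.395, so z = −H ln(0.395).
−ln(0.395) = 0.92887; z = 7540.1 × 0.92887 = 7003.8 m.

z ≈ 7004 m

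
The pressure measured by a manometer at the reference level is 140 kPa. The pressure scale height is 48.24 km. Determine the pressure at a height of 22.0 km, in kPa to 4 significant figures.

P ≈ 88.73 kPa

Barometric formula: P = P₀ exp(−z/H).
z/H = 22000/48240 = 0.45605; exp(−0.45605) = 0.63378.
P = 140 × 0.63378 = 88.729 kPa.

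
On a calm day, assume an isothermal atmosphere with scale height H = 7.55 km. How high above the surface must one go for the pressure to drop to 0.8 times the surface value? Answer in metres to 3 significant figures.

z ≈ 1680 m

Set P/P₀ = exp(−z/H) = 0.8, so z = −H ln(0.8).
−ln(0.8) = 0.22314; z = 7550.0 × 0.22314 = 1684.7 m.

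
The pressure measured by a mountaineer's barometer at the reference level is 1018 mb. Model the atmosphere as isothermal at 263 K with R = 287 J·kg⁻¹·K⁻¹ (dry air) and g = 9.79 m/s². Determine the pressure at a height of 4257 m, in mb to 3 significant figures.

P ≈ 586 mb

Scale height: H = RT/g = 287 × 263 / 9.79 = 7710.0 m.
Barometric formula: P = P₀ exp(−z/H).
z/H = 4257.0/7710.0 = 0.55214; exp(−0.55214) = 0.57572.
P = 1018 × 0.57572 = 586.08 mb.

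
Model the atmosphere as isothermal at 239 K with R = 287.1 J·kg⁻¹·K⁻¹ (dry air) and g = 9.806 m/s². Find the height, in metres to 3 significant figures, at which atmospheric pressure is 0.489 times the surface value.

z ≈ 5010 m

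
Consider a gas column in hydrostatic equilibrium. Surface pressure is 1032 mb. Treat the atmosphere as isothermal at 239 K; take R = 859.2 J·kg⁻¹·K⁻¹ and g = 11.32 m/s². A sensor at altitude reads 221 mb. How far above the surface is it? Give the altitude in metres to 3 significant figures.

z ≈ 28000 m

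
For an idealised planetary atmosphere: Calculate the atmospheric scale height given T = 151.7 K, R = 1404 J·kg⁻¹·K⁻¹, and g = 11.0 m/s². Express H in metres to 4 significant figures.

H ≈ 19360 m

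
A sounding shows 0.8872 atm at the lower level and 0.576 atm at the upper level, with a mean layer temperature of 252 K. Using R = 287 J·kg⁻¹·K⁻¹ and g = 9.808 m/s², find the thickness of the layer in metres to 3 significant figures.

Δz ≈ 3190 m

Hypsometric equation: Δz = (R T̄/g) ln(P₁/P₂).
R T̄/g = 287 × 252 / 9.808 = 7374.0 m.
ln(0.8872/0.576) = ln(1.5403) = 0.43198.
Δz = 7374.0 × 0.43198 = 3185.4 m.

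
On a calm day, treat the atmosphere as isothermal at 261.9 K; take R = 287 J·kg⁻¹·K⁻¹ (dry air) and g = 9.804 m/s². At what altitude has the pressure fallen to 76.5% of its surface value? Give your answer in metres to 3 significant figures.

z ≈ 2050 m

Scale height: H = RT/g = 287 × 261.9 / 9.804 = 7666.8 m.
Set P/P₀ = exp(−z/H) = 0.765, so z = −H ln(0.765).
−ln(0.765) = 0.26788; z = 7666.8 × 0.26788 = 2053.8 m.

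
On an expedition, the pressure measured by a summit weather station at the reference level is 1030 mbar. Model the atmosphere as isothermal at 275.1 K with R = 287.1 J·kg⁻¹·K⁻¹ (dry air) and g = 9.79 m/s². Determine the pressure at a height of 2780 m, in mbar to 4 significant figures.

P ≈ 729.8 mbar

Scale height: H = RT/g = 287.1 × 275.1 / 9.79 = 8067.5 m.
Barometric formula: P = P₀ exp(−z/H).
z/H = 2780.0/8067.5 = 0.34459; exp(−0.34459) = 0.70851.
P = 1030 × 0.70851 = 729.77 mbar.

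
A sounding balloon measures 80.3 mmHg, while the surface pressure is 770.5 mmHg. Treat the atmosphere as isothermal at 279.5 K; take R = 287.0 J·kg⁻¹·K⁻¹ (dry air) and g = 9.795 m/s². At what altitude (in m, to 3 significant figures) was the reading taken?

Scale height: H = RT/g = 287.0 × 279.5 / 9.795 = 8189.5 m.
Invert the barometric formula: z = H ln(P₀/P).
P₀/P = 770.5/80.3 = 9.5953; ln(9.5953) = 2.2613.
z = 8189.5 × 2.2613 = 18519 m.

z ≈ 18500 m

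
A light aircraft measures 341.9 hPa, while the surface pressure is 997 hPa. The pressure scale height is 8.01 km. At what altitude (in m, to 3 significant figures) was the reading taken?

Invert the barometric formula: z = H ln(P₀/P).
P₀/P = 997/341.9 = 2.9161; ln(2.9161) = 1.0702.
z = 8010.0 × 1.0702 = 8572.3 m.

z ≈ 8570 m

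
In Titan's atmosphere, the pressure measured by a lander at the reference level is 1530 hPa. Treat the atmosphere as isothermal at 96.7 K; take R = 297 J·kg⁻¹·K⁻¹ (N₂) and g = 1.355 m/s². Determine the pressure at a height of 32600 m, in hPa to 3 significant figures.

P ≈ 329 hPa

Scale height: H = RT/g = 297 × 96.7 / 1.355 = 21195 m.
Barometric formula: P = P₀ exp(−z/H).
z/H = 32600/21195 = 1.5381; exp(−1.5381) = 0.21479.
P = 1530 × 0.21479 = 328.63 hPa.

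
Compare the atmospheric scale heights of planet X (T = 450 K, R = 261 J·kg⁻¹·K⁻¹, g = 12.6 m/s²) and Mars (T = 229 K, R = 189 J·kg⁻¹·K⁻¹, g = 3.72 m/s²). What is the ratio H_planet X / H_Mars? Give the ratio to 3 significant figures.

H_planet X/H_Mars ≈ 0.801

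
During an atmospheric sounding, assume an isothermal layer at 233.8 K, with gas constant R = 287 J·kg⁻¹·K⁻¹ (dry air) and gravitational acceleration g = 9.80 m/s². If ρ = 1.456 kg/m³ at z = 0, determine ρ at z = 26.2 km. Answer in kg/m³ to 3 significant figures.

Scale height: H = RT/g = 287 × 233.8 / 9.80 = 6847.0 m.
In an isothermal atmosphere, density decays like pressure: ρ = ρ₀ exp(−z/H).
z/H = 26200/6847.0 = 3.8265; exp(−3.8265) = 0.021786.
ρ = 1.456 × 0.021786 = 0.031720 kg/m³.

ρ ≈ 0.0317 kg/m³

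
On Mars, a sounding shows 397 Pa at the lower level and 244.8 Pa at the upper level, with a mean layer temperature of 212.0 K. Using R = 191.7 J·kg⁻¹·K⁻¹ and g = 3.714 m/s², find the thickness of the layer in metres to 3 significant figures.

Δz ≈ 5290 m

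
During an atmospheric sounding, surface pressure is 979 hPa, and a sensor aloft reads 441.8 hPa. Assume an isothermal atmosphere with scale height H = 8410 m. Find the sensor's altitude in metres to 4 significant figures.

z ≈ 6692 m

Invert the barometric formula: z = H ln(P₀/P).
P₀/P = 979/441.8 = 2.2159; ln(2.2159) = 0.79566.
z = 8410.0 × 0.79566 = 6691.5 m.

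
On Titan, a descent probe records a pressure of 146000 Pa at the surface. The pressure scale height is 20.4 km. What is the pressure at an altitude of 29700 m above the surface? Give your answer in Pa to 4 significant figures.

P ≈ 34050 Pa

Barometric formula: P = P₀ exp(−z/H).
z/H = 29700/20400 = 1.4559; exp(−1.4559) = 0.23319.
P = 146000 × 0.23319 = 34046 Pa.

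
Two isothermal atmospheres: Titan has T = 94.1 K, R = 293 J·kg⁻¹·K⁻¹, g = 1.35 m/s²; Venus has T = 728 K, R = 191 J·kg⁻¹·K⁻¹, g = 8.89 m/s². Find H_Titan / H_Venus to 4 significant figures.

H = RT/g for each body.
H_Titan = 293 × 94.1 / 1.35 = 20423 m.
H_Venus = 191 × 728 / 8.89 = 15641 m.
H_Titan/H_Venus = 20423/15641 = 1.3057.

H_Titan/H_Venus ≈ 1.306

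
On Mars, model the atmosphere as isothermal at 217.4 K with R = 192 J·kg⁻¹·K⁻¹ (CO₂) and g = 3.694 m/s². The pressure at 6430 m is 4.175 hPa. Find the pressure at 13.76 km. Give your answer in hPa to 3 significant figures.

Scale height: H = RT/g = 192 × 217.4 / 3.694 = 11300 m.
Between two levels, P₂ = P₁ exp(−Δz/H) with Δz = z₂ − z₁.
Δz = 13760 − 6430.0 = 7330.0 m; Δz/H = 7330.0/11300 = 0.64867.
P₂ = 4.175 × exp(−0.64867) = 4.175 × 0.52274 = 2.1824 hPa.

P ≈ 2.18 hPa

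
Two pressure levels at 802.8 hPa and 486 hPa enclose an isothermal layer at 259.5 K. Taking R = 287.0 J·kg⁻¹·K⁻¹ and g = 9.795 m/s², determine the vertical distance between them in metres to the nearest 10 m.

Hypsometric equation: Δz = (R T̄/g) ln(P₁/P₂).
R T̄/g = 287.0 × 259.5 / 9.795 = 7603.5 m.
ln(802.8/486) = ln(1.6519) = 0.50193.
Δz = 7603.5 × 0.50193 = 3816.4 m.

Δz ≈ 3820 m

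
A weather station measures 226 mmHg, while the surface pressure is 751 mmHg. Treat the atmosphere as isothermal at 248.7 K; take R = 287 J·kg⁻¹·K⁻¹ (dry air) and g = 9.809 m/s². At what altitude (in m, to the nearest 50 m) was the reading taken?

Scale height: H = RT/g = 287 × 248.7 / 9.809 = 7276.7 m.
Invert the barometric formula: z = H ln(P₀/P).
P₀/P = 751/226 = 3.3230; ln(3.3230) = 1.2009.
z = 7276.7 × 1.2009 = 8738.6 m.

z ≈ 8750 m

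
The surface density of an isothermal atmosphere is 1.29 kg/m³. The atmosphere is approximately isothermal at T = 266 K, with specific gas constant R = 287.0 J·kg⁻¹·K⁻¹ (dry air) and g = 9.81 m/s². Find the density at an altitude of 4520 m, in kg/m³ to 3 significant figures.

ρ ≈ 0.722 kg/m³

Scale height: H = RT/g = 287.0 × 266 / 9.81 = 7782.1 m.
In an isothermal atmosphere, density decays like pressure: ρ = ρ₀ exp(−z/H).
z/H = 4520.0/7782.1 = 0.58082; exp(−0.58082) = 0.55944.
ρ = 1.29 × 0.55944 = 0.72168 kg/m³.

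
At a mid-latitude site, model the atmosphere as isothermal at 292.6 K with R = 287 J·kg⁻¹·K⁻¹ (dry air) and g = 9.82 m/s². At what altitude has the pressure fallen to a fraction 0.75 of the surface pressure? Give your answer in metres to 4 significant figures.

Scale height: H = RT/g = 287 × 292.6 / 9.82 = 8551.5 m.
Set P/P₀ = exp(−z/H) = 0.75, so z = −H ln(0.75).
−ln(0.75) = 0.28768; z = 8551.5 × 0.28768 = 2460.1 m.

z ≈ 2460 m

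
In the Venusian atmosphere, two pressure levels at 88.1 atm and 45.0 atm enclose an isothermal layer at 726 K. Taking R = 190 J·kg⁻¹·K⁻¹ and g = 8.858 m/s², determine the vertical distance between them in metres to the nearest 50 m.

Hypsometric equation: Δz = (R T̄/g) ln(P₁/P₂).
R T̄/g = 190 × 726 / 8.858 = 15572 m.
ln(88.1/45.0) = ln(1.9578) = 0.67182.
Δz = 15572 × 0.67182 = 10462 m.

Δz ≈ 10450 m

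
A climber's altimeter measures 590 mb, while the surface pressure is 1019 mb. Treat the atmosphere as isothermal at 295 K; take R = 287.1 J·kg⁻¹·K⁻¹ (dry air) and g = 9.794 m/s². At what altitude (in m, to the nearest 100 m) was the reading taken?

z ≈ 4700 m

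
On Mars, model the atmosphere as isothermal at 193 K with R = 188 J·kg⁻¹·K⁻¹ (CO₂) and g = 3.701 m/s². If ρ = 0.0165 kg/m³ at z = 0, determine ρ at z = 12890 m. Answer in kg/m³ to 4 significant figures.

ρ ≈ 0.004431 kg/m³

Scale height: H = RT/g = 188 × 193 / 3.701 = 9803.8 m.
In an isothermal atmosphere, density decays like pressure: ρ = ρ₀ exp(−z/H).
z/H = 12890/9803.8 = 1.3148; exp(−1.3148) = 0.26853.
ρ = 0.0165 × 0.26853 = 0.0044307 kg/m³.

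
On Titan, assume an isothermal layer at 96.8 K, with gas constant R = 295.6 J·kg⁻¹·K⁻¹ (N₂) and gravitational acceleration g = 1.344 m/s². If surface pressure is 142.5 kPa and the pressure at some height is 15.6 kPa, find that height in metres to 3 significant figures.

Scale height: H = RT/g = 295.6 × 96.8 / 1.344 = 21290 m.
Invert the barometric formula: z = H ln(P₀/P).
P₀/P = 142.5/15.6 = 9.1346; ln(9.1346) = 2.2121.
z = 21290 × 2.2121 = 47096 m.

z ≈ 47100 m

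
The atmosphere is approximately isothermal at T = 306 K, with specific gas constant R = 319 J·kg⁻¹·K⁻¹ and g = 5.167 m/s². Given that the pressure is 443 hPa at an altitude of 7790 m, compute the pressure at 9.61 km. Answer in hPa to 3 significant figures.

Scale height: H = RT/g = 319 × 306 / 5.167 = 18892 m.
Between two levels, P₂ = P₁ exp(−Δz/H) with Δz = z₂ − z₁.
Δz = 9610.0 − 7790.0 = 1820.0 m; Δz/H = 1820.0/18892 = 0.096337.
P₂ = 443 × exp(−0.096337) = 443 × 0.90816 = 402.31 hPa.

P ≈ 402 hPa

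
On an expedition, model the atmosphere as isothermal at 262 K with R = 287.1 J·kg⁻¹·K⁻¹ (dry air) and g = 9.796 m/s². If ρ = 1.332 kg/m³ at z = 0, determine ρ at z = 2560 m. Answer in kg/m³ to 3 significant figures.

Scale height: H = RT/g = 287.1 × 262 / 9.796 = 7678.7 m.
In an isothermal atmosphere, density decays like pressure: ρ = ρ₀ exp(−z/H).
z/H = 2560.0/7678.7 = 0.33339; exp(−0.33339) = 0.71649.
ρ = 1.332 × 0.71649 = 0.95436 kg/m³.

ρ ≈ 0.954 kg/m³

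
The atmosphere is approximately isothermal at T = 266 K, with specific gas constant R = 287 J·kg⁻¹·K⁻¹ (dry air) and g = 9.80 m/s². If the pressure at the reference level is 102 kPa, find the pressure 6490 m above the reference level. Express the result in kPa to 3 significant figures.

P ≈ 44.3 kPa

Scale height: H = RT/g = 287 × 266 / 9.80 = 7790.0 m.
Barometric formula: P = P₀ exp(−z/H).
z/H = 6490.0/7790.0 = 0.83312; exp(−0.83312) = 0.43469.
P = 102 × 0.43469 = 44.338 kPa.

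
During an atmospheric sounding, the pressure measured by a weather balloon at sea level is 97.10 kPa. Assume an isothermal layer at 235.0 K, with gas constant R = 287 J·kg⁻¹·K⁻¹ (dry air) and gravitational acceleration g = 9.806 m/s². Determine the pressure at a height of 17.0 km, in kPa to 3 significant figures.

Scale height: H = RT/g = 287 × 235.0 / 9.806 = 6877.9 m.
Barometric formula: P = P₀ exp(−z/H).
z/H = 17000/6877.9 = 2.4717; exp(−2.4717) = 0.084441.
P = 97.10 × 0.084441 = 8.1992 kPa.

P ≈ 8.20 kPa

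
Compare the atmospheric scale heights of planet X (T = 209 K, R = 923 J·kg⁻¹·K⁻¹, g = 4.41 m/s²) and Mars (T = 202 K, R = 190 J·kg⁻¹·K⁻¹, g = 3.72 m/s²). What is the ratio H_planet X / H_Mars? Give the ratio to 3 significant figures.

H = RT/g for each body.
H_planet X = 923 × 209 / 4.41 = 43743 m.
H_Mars = 190 × 202 / 3.72 = 10317 m.
H_planet X/H_Mars = 43743/10317 = 4.2399.

H_planet X/H_Mars ≈ 4.24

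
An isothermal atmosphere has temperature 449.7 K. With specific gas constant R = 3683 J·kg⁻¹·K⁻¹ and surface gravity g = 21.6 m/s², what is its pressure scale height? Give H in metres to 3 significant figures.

The scale height of an isothermal atmosphere is H = RT/g.
H = 3683 × 449.7 / 21.6 = 1656200/21.6 = 76676 m.

H ≈ 76700 m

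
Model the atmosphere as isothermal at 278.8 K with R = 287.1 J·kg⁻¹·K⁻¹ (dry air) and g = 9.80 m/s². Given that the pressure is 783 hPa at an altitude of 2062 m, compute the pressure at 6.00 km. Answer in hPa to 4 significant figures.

Scale height: H = RT/g = 287.1 × 278.8 / 9.80 = 8167.7 m.
Between two levels, P₂ = P₁ exp(−Δz/H) with Δz = z₂ − z₁.
Δz = 6000.0 − 2062.0 = 3938.0 m; Δz/H = 3938.0/8167.7 = 0.48214.
P₂ = 783 × exp(−0.48214) = 783 × 0.61746 = 483.47 hPa.

P ≈ 483.5 hPa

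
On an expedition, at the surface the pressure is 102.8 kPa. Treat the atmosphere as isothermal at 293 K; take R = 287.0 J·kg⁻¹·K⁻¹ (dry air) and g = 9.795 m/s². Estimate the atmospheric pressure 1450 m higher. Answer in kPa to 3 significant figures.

P ≈ 86.8 kPa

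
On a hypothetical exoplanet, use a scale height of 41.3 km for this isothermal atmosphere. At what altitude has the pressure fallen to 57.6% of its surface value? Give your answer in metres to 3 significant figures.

z ≈ 22800 m

Set P/P₀ = exp(−z/H) = 0.576, so z = −H ln(0.576).
−ln(0.576) = 0.55165; z = 41300 × 0.55165 = 22783 m.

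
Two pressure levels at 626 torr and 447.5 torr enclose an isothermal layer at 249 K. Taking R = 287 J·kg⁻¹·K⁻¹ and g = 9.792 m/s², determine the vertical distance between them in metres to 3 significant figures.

Hypsometric equation: Δz = (R T̄/g) ln(P₁/P₂).
R T̄/g = 287 × 249 / 9.792 = 7298.1 m.
ln(626/447.5) = ln(1.3989) = 0.33569.
Δz = 7298.1 × 0.33569 = 2449.9 m.

Δz ≈ 2450 m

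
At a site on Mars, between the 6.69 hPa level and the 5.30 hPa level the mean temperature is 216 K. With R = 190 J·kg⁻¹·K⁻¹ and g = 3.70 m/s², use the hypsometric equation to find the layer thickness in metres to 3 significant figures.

Δz ≈ 2580 m

Hypsometric equation: Δz = (R T̄/g) ln(P₁/P₂).
R T̄/g = 190 × 216 / 3.70 = 11092 m.
ln(6.69/5.30) = ln(1.2623) = 0.23294.
Δz = 11092 × 0.23294 = 2583.8 m.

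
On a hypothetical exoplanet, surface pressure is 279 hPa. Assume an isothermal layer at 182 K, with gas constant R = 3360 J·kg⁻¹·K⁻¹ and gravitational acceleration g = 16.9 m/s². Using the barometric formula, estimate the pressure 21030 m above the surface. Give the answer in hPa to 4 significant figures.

Scale height: H = RT/g = 3360 × 182 / 16.9 = 36185 m.
Barometric formula: P = P₀ exp(−z/H).
z/H = 21030/36185 = 0.58118; exp(−0.58118) = 0.55924.
P = 279 × 0.55924 = 156.03 hPa.

P ≈ 156.0 hPa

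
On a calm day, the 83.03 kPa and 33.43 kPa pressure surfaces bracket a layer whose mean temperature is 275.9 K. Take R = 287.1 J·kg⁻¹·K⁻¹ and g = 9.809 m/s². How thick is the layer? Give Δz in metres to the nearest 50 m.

Hypsometric equation: Δz = (R T̄/g) ln(P₁/P₂).
R T̄/g = 287.1 × 275.9 / 9.809 = 8075.3 m.
ln(83.03/33.43) = ln(2.4837) = 0.90975.
Δz = 8075.3 × 0.90975 = 7346.5 m.

Δz ≈ 7350 m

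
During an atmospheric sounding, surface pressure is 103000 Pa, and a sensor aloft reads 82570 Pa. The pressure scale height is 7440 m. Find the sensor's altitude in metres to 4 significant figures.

z ≈ 1645 m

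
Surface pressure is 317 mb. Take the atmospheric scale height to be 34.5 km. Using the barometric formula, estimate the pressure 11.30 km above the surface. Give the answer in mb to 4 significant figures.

Barometric formula: P = P₀ exp(−z/H).
z/H = 11300/34500 = 0.32754; exp(−0.32754) = 0.72069.
P = 317 × 0.72069 = 228.46 mb.

P ≈ 228.5 mb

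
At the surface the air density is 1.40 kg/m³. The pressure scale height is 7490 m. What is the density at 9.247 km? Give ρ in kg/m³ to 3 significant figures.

In an isothermal atmosphere, density decays like pressure: ρ = ρ₀ exp(−z/H).
z/H = 9247.0/7490.0 = 1.2346; exp(−1.2346) = 0.29095.
ρ = 1.40 × 0.29095 = 0.40733 kg/m³.

ρ ≈ 0.407 kg/m³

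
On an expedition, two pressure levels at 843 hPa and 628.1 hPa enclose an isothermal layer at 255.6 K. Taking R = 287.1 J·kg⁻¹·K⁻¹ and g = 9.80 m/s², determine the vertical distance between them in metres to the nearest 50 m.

Δz ≈ 2200 m

Hypsometric equation: Δz = (R T̄/g) ln(P₁/P₂).
R T̄/g = 287.1 × 255.6 / 9.80 = 7488.0 m.
ln(843/628.1) = ln(1.3421) = 0.29424.
Δz = 7488.0 × 0.29424 = 2203.3 m.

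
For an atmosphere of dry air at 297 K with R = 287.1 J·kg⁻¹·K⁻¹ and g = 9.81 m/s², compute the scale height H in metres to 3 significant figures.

The scale height of an isothermal atmosphere is H = RT/g.
H = 287.1 × 297 / 9.81 = 85269/9.81 = 8692.0 m.

H ≈ 8690 m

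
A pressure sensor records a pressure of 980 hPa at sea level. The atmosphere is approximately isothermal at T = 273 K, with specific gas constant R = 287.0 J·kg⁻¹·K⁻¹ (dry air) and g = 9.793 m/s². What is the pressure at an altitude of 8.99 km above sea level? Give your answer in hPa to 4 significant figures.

Scale height: H = RT/g = 287.0 × 273 / 9.793 = 8000.7 m.
Barometric formula: P = P₀ exp(−z/H).
z/H = 8990.0/8000.7 = 1.1237; exp(−1.1237) = 0.32507.
P = 980 × 0.32507 = 318.57 hPa.

P ≈ 318.6 hPa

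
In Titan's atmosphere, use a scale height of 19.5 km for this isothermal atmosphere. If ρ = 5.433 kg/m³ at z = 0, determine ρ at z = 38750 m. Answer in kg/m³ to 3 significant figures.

ρ ≈ 0.745 kg/m³

In an isothermal atmosphere, density decays like pressure: ρ = ρ₀ exp(−z/H).
z/H = 38750/19500 = 1.9872; exp(−1.9872) = 0.13708.
ρ = 5.433 × 0.13708 = 0.74476 kg/m³.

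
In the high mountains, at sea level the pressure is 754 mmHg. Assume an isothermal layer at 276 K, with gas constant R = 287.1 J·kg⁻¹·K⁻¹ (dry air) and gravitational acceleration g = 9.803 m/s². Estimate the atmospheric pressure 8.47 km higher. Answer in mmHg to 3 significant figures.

P ≈ 264 mmHg

Scale height: H = RT/g = 287.1 × 276 / 9.803 = 8083.2 m.
Barometric formula: P = P₀ exp(−z/H).
z/H = 8470.0/8083.2 = 1.0479; exp(−1.0479) = 0.35067.
P = 754 × 0.35067 = 264.41 mmHg.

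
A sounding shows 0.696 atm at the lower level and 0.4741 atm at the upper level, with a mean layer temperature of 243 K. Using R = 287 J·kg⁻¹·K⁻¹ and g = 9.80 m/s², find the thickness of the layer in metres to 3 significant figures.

Δz ≈ 2730 m

Hypsometric equation: Δz = (R T̄/g) ln(P₁/P₂).
R T̄/g = 287 × 243 / 9.80 = 7116.4 m.
ln(0.696/0.4741) = ln(1.4680) = 0.38390.
Δz = 7116.4 × 0.38390 = 2732.0 m.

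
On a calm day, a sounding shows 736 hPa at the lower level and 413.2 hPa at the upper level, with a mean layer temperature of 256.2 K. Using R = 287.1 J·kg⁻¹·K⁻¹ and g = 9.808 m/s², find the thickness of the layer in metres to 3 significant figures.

Hypsometric equation: Δz = (R T̄/g) ln(P₁/P₂).
R T̄/g = 287.1 × 256.2 / 9.808 = 7499.5 m.
ln(736/413.2) = ln(1.7812) = 0.57729.
Δz = 7499.5 × 0.57729 = 4329.4 m.

Δz ≈ 4330 m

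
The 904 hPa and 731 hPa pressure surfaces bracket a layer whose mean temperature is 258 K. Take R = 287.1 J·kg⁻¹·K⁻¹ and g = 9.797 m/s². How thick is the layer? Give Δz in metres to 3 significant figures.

Δz ≈ 1610 m

Hypsometric equation: Δz = (R T̄/g) ln(P₁/P₂).
R T̄/g = 287.1 × 258 / 9.797 = 7560.7 m.
ln(904/731) = ln(1.2367) = 0.21245.
Δz = 7560.7 × 0.21245 = 1606.3 m.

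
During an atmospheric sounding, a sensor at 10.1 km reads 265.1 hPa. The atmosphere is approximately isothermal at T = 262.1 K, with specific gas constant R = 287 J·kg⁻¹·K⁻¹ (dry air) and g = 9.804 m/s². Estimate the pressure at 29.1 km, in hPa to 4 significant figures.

Scale height: H = RT/g = 287 × 262.1 / 9.804 = 7672.7 m.
Between two levels, P₂ = P₁ exp(−Δz/H) with Δz = z₂ − z₁.
Δz = 29100 − 10100 = 19000 m; Δz/H = 19000/7672.7 = 2.4763.
P₂ = 265.1 × exp(−2.4763) = 265.1 × 0.084054 = 22.283 hPa.

P ≈ 22.28 hPa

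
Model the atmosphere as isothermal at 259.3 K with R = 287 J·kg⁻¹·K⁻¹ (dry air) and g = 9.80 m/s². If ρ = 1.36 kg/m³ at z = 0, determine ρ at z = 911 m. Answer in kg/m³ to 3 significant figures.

ρ ≈ 1.21 kg/m³

Scale height: H = RT/g = 287 × 259.3 / 9.80 = 7593.8 m.
In an isothermal atmosphere, density decays like pressure: ρ = ρ₀ exp(−z/H).
z/H = 911.00/7593.8 = 0.11997; exp(−0.11997) = 0.88695.
ρ = 1.36 × 0.88695 = 1.2063 kg/m³.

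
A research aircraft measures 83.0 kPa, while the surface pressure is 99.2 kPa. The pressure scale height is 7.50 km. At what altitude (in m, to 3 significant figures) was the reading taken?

z ≈ 1340 m

Invert the barometric formula: z = H ln(P₀/P).
P₀/P = 99.2/83.0 = 1.1952; ln(1.1952) = 0.17831.
z = 7500.0 × 0.17831 = 1337.3 m.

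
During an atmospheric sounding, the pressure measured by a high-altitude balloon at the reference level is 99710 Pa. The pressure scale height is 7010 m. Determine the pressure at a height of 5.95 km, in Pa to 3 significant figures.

Barometric formula: P = P₀ exp(−z/H).
z/H = 5950.0/7010.0 = 0.84879; exp(−0.84879) = 0.42793.
P = 99710 × 0.42793 = 42669 Pa.

P ≈ 42700 Pa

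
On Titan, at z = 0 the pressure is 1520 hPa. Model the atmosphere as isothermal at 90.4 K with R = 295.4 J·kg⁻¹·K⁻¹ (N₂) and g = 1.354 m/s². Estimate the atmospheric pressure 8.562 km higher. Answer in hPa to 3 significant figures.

Scale height: H = RT/g = 295.4 × 90.4 / 1.354 = 19722 m.
Barometric formula: P = P₀ exp(−z/H).
z/H = 8562.0/19722 = 0.43413; exp(−0.43413) = 0.64783.
P = 1520 × 0.64783 = 984.70 hPa.

P ≈ 985 hPa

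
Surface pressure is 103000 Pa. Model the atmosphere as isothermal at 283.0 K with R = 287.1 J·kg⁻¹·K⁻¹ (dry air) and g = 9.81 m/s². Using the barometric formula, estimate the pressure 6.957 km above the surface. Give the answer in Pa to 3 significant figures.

Scale height: H = RT/g = 287.1 × 283.0 / 9.81 = 8282.3 m.
Barometric formula: P = P₀ exp(−z/H).
z/H = 6957.0/8282.3 = 0.83998; exp(−0.83998) = 0.43172.
P = 103000 × 0.43172 = 44467 Pa.

P ≈ 44500 Pa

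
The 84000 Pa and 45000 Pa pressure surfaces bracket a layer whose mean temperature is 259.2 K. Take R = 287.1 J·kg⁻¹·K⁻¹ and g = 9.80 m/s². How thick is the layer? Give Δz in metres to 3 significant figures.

Hypsometric equation: Δz = (R T̄/g) ln(P₁/P₂).
R T̄/g = 287.1 × 259.2 / 9.80 = 7593.5 m.
ln(84000/45000) = ln(1.8667) = 0.62417.
Δz = 7593.5 × 0.62417 = 4739.6 m.

Δz ≈ 4740 m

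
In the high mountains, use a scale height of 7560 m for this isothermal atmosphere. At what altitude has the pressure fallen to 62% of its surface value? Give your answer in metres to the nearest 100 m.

Set P/P₀ = exp(−z/H) = 0.62, so z = −H ln(0.62).
−ln(0.62) = 0.47804; z = 7560.0 × 0.47804 = 3614.0 m.

z ≈ 3600 m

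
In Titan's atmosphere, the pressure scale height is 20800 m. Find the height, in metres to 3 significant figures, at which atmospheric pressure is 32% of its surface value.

Set P/P₀ = exp(−z/H) = 0.32, so z = −H ln(0.32).
−ln(0.32) = 1.1394; z = 20800 × 1.1394 = 23700 m.

z ≈ 23700 m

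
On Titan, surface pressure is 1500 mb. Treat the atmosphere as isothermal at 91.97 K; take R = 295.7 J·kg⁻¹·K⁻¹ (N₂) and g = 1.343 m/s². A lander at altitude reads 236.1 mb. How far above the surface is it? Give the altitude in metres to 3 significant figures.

Scale height: H = RT/g = 295.7 × 91.97 / 1.343 = 20250 m.
Invert the barometric formula: z = H ln(P₀/P).
P₀/P = 1500/236.1 = 6.3532; ln(6.3532) = 1.8490.
z = 20250 × 1.8490 = 37442 m.

z ≈ 37400 m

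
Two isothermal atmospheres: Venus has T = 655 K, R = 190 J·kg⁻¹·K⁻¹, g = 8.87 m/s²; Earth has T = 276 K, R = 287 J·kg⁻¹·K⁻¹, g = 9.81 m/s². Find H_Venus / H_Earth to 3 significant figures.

H_Venus/H_Earth ≈ 1.74

H = RT/g for each body.
H_Venus = 190 × 655 / 8.87 = 14030 m.
H_Earth = 287 × 276 / 9.81 = 8074.6 m.
H_Venus/H_Earth = 14030/8074.6 = 1.7375.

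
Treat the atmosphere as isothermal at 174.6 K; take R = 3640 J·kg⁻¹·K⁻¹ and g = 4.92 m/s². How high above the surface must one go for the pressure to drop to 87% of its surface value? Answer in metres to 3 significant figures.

z ≈ 18000 m

Scale height: H = RT/g = 3640 × 174.6 / 4.92 = 129180 m.
Set P/P₀ = exp(−z/H) = 0.87, so z = −H ln(0.87).
−ln(0.87) = 0.13926; z = 129180 × 0.13926 = 17990 m.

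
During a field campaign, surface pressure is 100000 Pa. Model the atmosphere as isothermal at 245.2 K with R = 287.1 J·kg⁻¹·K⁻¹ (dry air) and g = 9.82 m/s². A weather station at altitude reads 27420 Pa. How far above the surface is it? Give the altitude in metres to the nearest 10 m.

z ≈ 9280 m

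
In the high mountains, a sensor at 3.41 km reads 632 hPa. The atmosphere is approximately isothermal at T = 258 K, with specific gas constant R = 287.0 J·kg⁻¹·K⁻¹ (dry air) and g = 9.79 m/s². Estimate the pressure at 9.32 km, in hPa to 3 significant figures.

P ≈ 289 hPa

Scale height: H = RT/g = 287.0 × 258 / 9.79 = 7563.4 m.
Between two levels, P₂ = P₁ exp(−Δz/H) with Δz = z₂ − z₁.
Δz = 9320.0 − 3410.0 = 5910.0 m; Δz/H = 5910.0/7563.4 = 0.78139.
P₂ = 632 × exp(−0.78139) = 632 × 0.45777 = 289.31 hPa.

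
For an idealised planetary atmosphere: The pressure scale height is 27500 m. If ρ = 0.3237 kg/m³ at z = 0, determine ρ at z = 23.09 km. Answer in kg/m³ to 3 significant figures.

ρ ≈ 0.140 kg/m³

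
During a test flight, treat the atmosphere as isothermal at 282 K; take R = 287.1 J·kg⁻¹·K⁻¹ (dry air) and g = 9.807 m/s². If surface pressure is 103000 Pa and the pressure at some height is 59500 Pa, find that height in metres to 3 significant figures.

z ≈ 4530 m

Scale height: H = RT/g = 287.1 × 282 / 9.807 = 8255.6 m.
Invert the barometric formula: z = H ln(P₀/P).
P₀/P = 103000/59500 = 1.7311; ln(1.7311) = 0.54876.
z = 8255.6 × 0.54876 = 4530.3 m.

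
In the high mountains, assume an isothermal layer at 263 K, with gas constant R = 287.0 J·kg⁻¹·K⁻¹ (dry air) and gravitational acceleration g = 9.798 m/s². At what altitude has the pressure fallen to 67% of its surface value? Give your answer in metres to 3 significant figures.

z ≈ 3090 m

Scale height: H = RT/g = 287.0 × 263 / 9.798 = 7703.7 m.
Set P/P₀ = exp(−z/H) = 0.67, so z = −H ln(0.67).
−ln(0.67) = 0.40048; z = 7703.7 × 0.40048 = 3085.2 m.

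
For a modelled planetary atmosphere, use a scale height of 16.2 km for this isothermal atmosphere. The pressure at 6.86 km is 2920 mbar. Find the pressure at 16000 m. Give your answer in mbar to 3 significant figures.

P ≈ 1660 mbar

Between two levels, P₂ = P₁ exp(−Δz/H) with Δz = z₂ − z₁.
Δz = 16000 − 6860.0 = 9140.0 m; Δz/H = 9140.0/16200 = 0.56420.
P₂ = 2920 × exp(−0.56420) = 2920 × 0.56882 = 1661.0 mbar.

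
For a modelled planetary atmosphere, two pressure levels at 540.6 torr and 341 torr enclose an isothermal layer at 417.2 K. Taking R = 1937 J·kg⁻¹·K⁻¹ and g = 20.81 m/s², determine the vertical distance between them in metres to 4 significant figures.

Hypsometric equation: Δz = (R T̄/g) ln(P₁/P₂).
R T̄/g = 1937 × 417.2 / 20.81 = 38833 m.
ln(540.6/341) = ln(1.5853) = 0.46077.
Δz = 38833 × 0.46077 = 17893 m.

Δz ≈ 17890 m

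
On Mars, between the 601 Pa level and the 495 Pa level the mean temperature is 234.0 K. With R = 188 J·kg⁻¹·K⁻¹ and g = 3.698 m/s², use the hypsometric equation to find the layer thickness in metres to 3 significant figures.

Hypsometric equation: Δz = (R T̄/g) ln(P₁/P₂).
R T̄/g = 188 × 234.0 / 3.698 = 11896 m.
ln(601/495) = ln(1.2141) = 0.19400.
Δz = 11896 × 0.19400 = 2307.8 m.

Δz ≈ 2310 m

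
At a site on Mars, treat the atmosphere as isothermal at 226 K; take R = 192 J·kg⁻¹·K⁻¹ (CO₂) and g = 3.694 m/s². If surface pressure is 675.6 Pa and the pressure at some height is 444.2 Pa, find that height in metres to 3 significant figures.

z ≈ 4930 m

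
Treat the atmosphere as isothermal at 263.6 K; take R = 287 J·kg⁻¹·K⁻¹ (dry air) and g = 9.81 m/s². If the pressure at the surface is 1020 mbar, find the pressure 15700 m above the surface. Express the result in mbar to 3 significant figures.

Scale height: H = RT/g = 287 × 263.6 / 9.81 = 7711.8 m.
Barometric formula: P = P₀ exp(−z/H).
z/H = 15700/7711.8 = 2.0358; exp(−2.0358) = 0.13058.
P = 1020 × 0.13058 = 133.19 mbar.

P ≈ 133 mbar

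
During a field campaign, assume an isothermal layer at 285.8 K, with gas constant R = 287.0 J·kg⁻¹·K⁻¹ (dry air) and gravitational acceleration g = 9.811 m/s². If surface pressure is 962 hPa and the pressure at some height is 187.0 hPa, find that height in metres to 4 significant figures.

Scale height: H = RT/g = 287.0 × 285.8 / 9.811 = 8360.5 m.
Invert the barometric formula: z = H ln(P₀/P).
P₀/P = 962/187.0 = 5.1444; ln(5.1444) = 1.6379.
z = 8360.5 × 1.6379 = 13694 m.

z ≈ 13690 m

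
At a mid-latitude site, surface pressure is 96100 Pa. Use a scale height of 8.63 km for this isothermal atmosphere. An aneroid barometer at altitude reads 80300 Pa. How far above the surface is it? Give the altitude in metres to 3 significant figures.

Invert the barometric formula: z = H ln(P₀/P).
P₀/P = 96100/80300 = 1.1968; ln(1.1968) = 0.17965.
z = 8630.0 × 0.17965 = 1550.4 m.

z ≈ 1550 m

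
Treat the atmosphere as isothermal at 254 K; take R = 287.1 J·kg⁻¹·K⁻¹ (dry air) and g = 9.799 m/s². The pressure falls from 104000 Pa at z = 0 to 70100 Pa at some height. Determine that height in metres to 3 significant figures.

Scale height: H = RT/g = 287.1 × 254 / 9.799 = 7441.9 m.
Invert the barometric formula: z = H ln(P₀/P).
P₀/P = 104000/70100 = 1.4836; ln(1.4836) = 0.39447.
z = 7441.9 × 0.39447 = 2935.6 m.

z ≈ 2940 m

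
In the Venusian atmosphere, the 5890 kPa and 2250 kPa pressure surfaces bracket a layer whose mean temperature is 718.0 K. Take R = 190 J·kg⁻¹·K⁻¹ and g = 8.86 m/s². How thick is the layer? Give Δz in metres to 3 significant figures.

Δz ≈ 14800 m

Hypsometric equation: Δz = (R T̄/g) ln(P₁/P₂).
R T̄/g = 190 × 718.0 / 8.86 = 15397 m.
ln(5890/2250) = ln(2.6178) = 0.96233.
Δz = 15397 × 0.96233 = 14817 m.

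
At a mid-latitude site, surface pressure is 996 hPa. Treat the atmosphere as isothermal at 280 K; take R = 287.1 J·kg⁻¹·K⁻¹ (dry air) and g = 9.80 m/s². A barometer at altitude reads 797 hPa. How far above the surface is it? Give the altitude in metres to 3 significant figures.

z ≈ 1830 m

Scale height: H = RT/g = 287.1 × 280 / 9.80 = 8202.9 m.
Invert the barometric formula: z = H ln(P₀/P).
P₀/P = 996/797 = 1.2497; ln(1.2497) = 0.22290.
z = 8202.9 × 0.22290 = 1828.4 m.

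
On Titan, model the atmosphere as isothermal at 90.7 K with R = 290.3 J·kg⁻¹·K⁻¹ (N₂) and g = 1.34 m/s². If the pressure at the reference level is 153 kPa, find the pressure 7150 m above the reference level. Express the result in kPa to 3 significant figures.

Scale height: H = RT/g = 290.3 × 90.7 / 1.34 = 19649 m.
Barometric formula: P = P₀ exp(−z/H).
z/H = 7150.0/19649 = 0.36389; exp(−0.36389) = 0.69497.
P = 153 × 0.69497 = 106.33 kPa.

P ≈ 106 kPa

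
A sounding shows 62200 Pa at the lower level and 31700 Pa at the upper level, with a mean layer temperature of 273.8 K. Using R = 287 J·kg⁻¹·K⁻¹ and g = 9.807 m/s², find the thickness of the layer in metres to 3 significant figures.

Δz ≈ 5400 m

Hypsometric equation: Δz = (R T̄/g) ln(P₁/P₂).
R T̄/g = 287 × 273.8 / 9.807 = 8012.7 m.
ln(62200/31700) = ln(1.9621) = 0.67402.
Δz = 8012.7 × 0.67402 = 5400.7 m.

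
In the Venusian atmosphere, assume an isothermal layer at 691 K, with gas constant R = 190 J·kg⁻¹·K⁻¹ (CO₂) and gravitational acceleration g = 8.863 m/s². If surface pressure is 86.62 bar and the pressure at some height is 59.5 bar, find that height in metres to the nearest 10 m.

z ≈ 5560 m

Scale height: H = RT/g = 190 × 691 / 8.863 = 14813 m.
Invert the barometric formula: z = H ln(P₀/P).
P₀/P = 86.62/59.5 = 1.4558; ln(1.4558) = 0.37556.
z = 14813 × 0.37556 = 5563.2 m.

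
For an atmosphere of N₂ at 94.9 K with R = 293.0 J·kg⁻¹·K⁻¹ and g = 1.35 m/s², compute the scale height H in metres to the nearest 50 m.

H ≈ 20600 m

The scale height of an isothermal atmosphere is H = RT/g.
H = 293.0 × 94.9 / 1.35 = 27806/1.35 = 20597 m.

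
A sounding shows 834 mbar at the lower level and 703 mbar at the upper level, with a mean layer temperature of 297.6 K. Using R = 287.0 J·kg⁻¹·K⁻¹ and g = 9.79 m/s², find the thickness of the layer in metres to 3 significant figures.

Hypsometric equation: Δz = (R T̄/g) ln(P₁/P₂).
R T̄/g = 287.0 × 297.6 / 9.79 = 8724.3 m.
ln(834/703) = ln(1.1863) = 0.17084.
Δz = 8724.3 × 0.17084 = 1490.5 m.

Δz ≈ 1490 m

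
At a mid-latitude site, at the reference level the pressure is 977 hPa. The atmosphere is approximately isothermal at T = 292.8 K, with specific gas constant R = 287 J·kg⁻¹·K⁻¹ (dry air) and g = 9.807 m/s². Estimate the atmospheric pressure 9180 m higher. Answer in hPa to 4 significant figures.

Scale height: H = RT/g = 287 × 292.8 / 9.807 = 8568.7 m.
Barometric formula: P = P₀ exp(−z/H).
z/H = 9180.0/8568.7 = 1.0713; exp(−1.0713) = 0.34256.
P = 977 × 0.34256 = 334.68 hPa.

P ≈ 334.7 hPa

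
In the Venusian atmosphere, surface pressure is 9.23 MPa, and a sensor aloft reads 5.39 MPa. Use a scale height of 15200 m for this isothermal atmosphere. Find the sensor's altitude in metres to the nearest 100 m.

z ≈ 8200 m

Invert the barometric formula: z = H ln(P₀/P).
P₀/P = 9.23/5.39 = 1.7124; ln(1.7124) = 0.53790.
z = 15200 × 0.53790 = 8176.1 m.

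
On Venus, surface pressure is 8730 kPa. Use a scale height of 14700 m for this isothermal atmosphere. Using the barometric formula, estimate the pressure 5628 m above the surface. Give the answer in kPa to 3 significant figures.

Barometric formula: P = P₀ exp(−z/H).
z/H = 5628.0/14700 = 0.38286; exp(−0.38286) = 0.68191.
P = 8730 × 0.68191 = 5953.1 kPa.

P ≈ 5950 kPa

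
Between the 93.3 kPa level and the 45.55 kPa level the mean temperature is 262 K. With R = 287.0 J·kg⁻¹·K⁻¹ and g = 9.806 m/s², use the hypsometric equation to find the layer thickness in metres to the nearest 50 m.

Δz ≈ 5500 m

Hypsometric equation: Δz = (R T̄/g) ln(P₁/P₂).
R T̄/g = 287.0 × 262 / 9.806 = 7668.2 m.
ln(93.3/45.55) = ln(2.0483) = 0.71701.
Δz = 7668.2 × 0.71701 = 5498.2 m.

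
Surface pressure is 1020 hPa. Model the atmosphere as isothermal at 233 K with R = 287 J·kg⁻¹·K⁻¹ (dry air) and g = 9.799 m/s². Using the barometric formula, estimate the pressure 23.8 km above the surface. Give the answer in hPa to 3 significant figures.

Scale height: H = RT/g = 287 × 233 / 9.799 = 6824.3 m.
Barometric formula: P = P₀ exp(−z/H).
z/H = 23800/6824.3 = 3.4875; exp(−3.4875) = 0.030577.
P = 1020 × 0.030577 = 31.189 hPa.

P ≈ 31.2 hPa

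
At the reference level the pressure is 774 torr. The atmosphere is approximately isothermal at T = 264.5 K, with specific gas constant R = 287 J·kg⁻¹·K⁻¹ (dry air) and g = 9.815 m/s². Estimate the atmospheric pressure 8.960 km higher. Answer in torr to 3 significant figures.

Scale height: H = RT/g = 287 × 264.5 / 9.815 = 7734.2 m.
Barometric formula: P = P₀ exp(−z/H).
z/H = 8960.0/7734.2 = 1.1585; exp(−1.1585) = 0.31396.
P = 774 × 0.31396 = 243.01 torr.

P ≈ 243 torr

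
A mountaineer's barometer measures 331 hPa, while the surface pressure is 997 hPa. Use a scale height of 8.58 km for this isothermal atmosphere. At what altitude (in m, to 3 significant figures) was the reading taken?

Invert the barometric formula: z = H ln(P₀/P).
P₀/P = 997/331 = 3.0121; ln(3.0121) = 1.1026.
z = 8580.0 × 1.1026 = 9460.3 m.

z ≈ 9460 m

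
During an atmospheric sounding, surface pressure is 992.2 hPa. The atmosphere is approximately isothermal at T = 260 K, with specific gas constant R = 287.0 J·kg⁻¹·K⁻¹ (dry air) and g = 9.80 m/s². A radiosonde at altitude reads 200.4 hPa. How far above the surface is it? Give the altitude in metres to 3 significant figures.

z ≈ 12200 m

Scale height: H = RT/g = 287.0 × 260 / 9.80 = 7614.3 m.
Invert the barometric formula: z = H ln(P₀/P).
P₀/P = 992.2/200.4 = 4.9511; ln(4.9511) = 1.5996.
z = 7614.3 × 1.5996 = 12180 m.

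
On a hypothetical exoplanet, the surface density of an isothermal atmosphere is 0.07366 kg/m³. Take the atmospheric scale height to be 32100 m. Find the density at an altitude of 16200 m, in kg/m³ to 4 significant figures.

ρ ≈ 0.04447 kg/m³

In an isothermal atmosphere, density decays like pressure: ρ = ρ₀ exp(−z/H).
z/H = 16200/32100 = 0.50467; exp(−0.50467) = 0.60370.
ρ = 0.07366 × 0.60370 = 0.044469 kg/m³.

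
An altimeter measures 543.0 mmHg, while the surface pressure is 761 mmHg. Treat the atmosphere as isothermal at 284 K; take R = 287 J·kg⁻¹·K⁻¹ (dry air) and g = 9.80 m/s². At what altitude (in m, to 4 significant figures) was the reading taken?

Scale height: H = RT/g = 287 × 284 / 9.80 = 8317.1 m.
Invert the barometric formula: z = H ln(P₀/P).
P₀/P = 761/543.0 = 1.4015; ln(1.4015) = 0.33754.
z = 8317.1 × 0.33754 = 2807.4 m.

z ≈ 2807 m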